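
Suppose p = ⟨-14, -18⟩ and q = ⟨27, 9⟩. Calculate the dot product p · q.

p · q = (-14)·27 + (-18)·9 = -378 - 162 = -540

-540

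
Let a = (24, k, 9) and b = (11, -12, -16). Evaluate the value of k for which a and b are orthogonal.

a · b = 24·11 + k·(-12) + 9·(-16) = 120 - 12k
Set equal to 0: -12k = -120, so k = 10.

10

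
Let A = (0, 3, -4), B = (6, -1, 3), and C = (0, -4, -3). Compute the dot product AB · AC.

35

AB = B − A = (6, -4, 7)
AC = C − A = (0, -7, 1)
AB · AC = 6·0 + (-4)·(-7) + 7·1 = 0 + 28 + 7 = 35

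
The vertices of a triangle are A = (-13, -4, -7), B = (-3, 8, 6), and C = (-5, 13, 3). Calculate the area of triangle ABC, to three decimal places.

AB = (10, 12, 13),  AC = (8, 17, 10)
i: 12·10 - 13·17 = 120 - 221 = -101
j: 13·8 - 10·10 = 104 - 100 = 4
k: 10·17 - 12·8 = 170 - 96 = 74
AB × AC = (-101, 4, 74)
|AB × AC| = √15693 ≈ 125.2717
area = ½ · 125.2717 ≈ 62.636

62.636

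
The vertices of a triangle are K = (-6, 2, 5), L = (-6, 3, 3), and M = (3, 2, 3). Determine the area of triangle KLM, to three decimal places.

10.112

KL = (0, 1, -2),  KM = (9, 0, -2)
i: 1·(-2) - (-2)·0 = -2 - 0 = -2
j: (-2)·9 - 0·(-2) = -18 - 0 = -18
k: 0·0 - 1·9 = 0 - 9 = -9
KL × KM = (-2, -18, -9)
|KL × KM| = √409 ≈ 20.2237
area = ½ · 20.2237 ≈ 10.112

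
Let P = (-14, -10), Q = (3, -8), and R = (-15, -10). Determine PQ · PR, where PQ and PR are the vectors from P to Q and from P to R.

-17

PQ = Q − P = (17, 2)
PR = R − P = (-1, 0)
PQ · PR = 17·(-1) + 2·0 = -17 + 0 = -17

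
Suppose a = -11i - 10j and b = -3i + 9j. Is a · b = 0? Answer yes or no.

no

a · b = (-11)·(-3) + (-10)·9 = 33 - 90 = -57
Nonzero, so the vectors are not orthogonal.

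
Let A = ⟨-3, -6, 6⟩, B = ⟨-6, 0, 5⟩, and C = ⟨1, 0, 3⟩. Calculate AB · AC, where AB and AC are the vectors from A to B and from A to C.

AB = B − A = (-3, 6, -1)
AC = C − A = (4, 6, -3)
AB · AC = (-3)·4 + 6·6 + (-1)·(-3) = -12 + 36 + 3 = 27

27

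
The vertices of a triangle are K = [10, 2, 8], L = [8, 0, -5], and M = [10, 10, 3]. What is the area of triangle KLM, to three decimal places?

57.775

KL = (-2, -2, -13),  KM = (0, 8, -5)
i: (-2)·(-5) - (-13)·8 = 10 - (-104) = 114
j: (-13)·0 - (-2)·(-5) = 0 - 10 = -10
k: (-2)·8 - (-2)·0 = -16 - 0 = -16
KL × KM = (114, -10, -16)
|KL × KM| = √13352 ≈ 115.5509
area = ½ · 115.5509 ≈ 57.775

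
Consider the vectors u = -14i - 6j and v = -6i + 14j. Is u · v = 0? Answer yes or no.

u · v = (-14)·(-6) + (-6)·14 = 84 - 84 = 0
Zero, so the vectors are orthogonal.

yes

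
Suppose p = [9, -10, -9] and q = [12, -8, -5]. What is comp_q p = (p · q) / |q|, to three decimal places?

p · q = 9·12 + (-10)·(-8) + (-9)·(-5) = 108 + 80 + 45 = 233
|q| = √(144 + 64 + 25) = √233 ≈ 15.2643
comp_q p = 233 / √233 ≈ 15.264

15.264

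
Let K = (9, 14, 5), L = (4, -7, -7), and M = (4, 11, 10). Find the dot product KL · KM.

28

KL = L − K = (-5, -21, -12)
KM = M − K = (-5, -3, 5)
KL · KM = (-5)·(-5) + (-21)·(-3) + (-12)·5 = 25 + 63 - 60 = 28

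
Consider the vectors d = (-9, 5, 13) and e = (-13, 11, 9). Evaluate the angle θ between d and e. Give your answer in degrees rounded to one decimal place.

d · e = (-9)·(-13) + 5·11 + 13·9 = 117 + 55 + 117 = 289
|d|² = 81 + 25 + 169 = 275,  |d| = √275 ≈ 16.583124
|e|² = 169 + 121 + 81 = 371,  |e| = √371 ≈ 19.261360
cos θ = 289 / (16.583124 · 19.261360) ≈ 0.90478
θ = arccos(0.90478) ≈ 25.2°

25.2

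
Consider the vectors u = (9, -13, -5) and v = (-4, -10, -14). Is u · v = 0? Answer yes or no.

u · v = 9·(-4) + (-13)·(-10) + (-5)·(-14) = -36 + 130 + 70 = 164
Nonzero, so the vectors are not orthogonal.

no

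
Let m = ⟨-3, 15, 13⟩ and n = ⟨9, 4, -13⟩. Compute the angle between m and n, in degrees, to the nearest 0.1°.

m · n = (-3)·9 + 15·4 + 13·(-13) = -27 + 60 - 169 = -136
|m|² = 9 + 225 + 169 = 403,  |m| = √403 ≈ 20.074860
|n|² = 81 + 16 + 169 = 266,  |n| = √266 ≈ 16.309506
cos θ = -136 / (20.074860 · 16.309506) ≈ -0.41538
θ = arccos(-0.41538) ≈ 114.5°

114.5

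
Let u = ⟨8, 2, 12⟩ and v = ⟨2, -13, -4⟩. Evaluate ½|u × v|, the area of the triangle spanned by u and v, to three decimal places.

i: 2·(-4) - 12·(-13) = -8 - (-156) = 148
j: 12·2 - 8·(-4) = 24 - (-32) = 56
k: 8·(-13) - 2·2 = -104 - 4 = -108
u × v = (148, 56, -108)
|u × v| = √(148² + 56² + (-108)²) = √36704 ≈ 191.5829
area = ½ · 191.5829 ≈ 95.791

95.791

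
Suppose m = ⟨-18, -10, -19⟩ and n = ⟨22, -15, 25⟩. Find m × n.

i: (-10)·25 - (-19)·(-15) = -250 - 285 = -535
j: (-19)·22 - (-18)·25 = -418 - (-450) = 32
k: (-18)·(-15) - (-10)·22 = 270 - (-220) = 490
m × n = (-535, 32, 490)

(-535, 32, 490)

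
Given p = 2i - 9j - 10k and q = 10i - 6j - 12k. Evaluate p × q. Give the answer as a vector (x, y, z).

i: (-9)·(-12) - (-10)·(-6) = 108 - 60 = 48
j: (-10)·10 - 2·(-12) = -100 - (-24) = -76
k: 2·(-6) - (-9)·10 = -12 - (-90) = 78
p × q = (48, -76, 78)

(48, -76, 78)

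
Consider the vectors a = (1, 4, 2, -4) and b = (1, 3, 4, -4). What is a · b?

37

a · b = 1·1 + 4·3 + 2·4 + (-4)·(-4) = 1 + 12 + 8 + 16 = 37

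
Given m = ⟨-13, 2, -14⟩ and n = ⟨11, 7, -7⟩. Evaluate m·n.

m · n = (-13)·11 + 2·7 + (-14)·(-7) = -143 + 14 + 98 = -31

-31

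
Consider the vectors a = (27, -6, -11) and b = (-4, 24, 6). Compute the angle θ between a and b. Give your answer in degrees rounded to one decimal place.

a · b = 27·(-4) + (-6)·24 + (-11)·6 = -108 - 144 - 66 = -318
|a|² = 729 + 36 + 121 = 886,  |a| = √886 ≈ 29.765752
|b|² = 16 + 576 + 36 = 628,  |b| = √628 ≈ 25.059928
cos θ = -318 / (29.765752 · 25.059928) ≈ -0.42631
θ = arccos(-0.42631) ≈ 115.2°

115.2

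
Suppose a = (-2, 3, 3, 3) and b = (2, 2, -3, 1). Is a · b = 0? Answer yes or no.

a · b = (-2)·2 + 3·2 + 3·(-3) + 3·1 = -4 + 6 - 9 + 3 = -4
Nonzero, so the vectors are not orthogonal.

no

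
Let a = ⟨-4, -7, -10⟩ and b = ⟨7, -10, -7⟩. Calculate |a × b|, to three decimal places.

141.866

i: (-7)·(-7) - (-10)·(-10) = 49 - 100 = -51
j: (-10)·7 - (-4)·(-7) = -70 - 28 = -98
k: (-4)·(-10) - (-7)·7 = 40 - (-49) = 89
a × b = (-51, -98, 89)
|a × b| = √((-51)² + (-98)² + 89²) = √20126 ≈ 141.8661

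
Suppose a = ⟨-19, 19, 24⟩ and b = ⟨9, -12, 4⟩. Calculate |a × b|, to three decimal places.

470.116

i: 19·4 - 24·(-12) = 76 - (-288) = 364
j: 24·9 - (-19)·4 = 216 - (-76) = 292
k: (-19)·(-12) - 19·9 = 228 - 171 = 57
a × b = (364, 292, 57)
|a × b| = √(364² + 292² + 57²) = √221009 ≈ 470.1159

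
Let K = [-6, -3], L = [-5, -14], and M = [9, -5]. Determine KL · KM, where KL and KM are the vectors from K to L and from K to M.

37

KL = L − K = (1, -11)
KM = M − K = (15, -2)
KL · KM = 1·15 + (-11)·(-2) = 15 + 22 = 37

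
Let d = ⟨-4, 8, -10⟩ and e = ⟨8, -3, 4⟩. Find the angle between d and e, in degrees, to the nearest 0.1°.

d · e = (-4)·8 + 8·(-3) + (-10)·4 = -32 - 24 - 40 = -96
|d|² = 16 + 64 + 100 = 180,  |d| = √180 ≈ 13.416408
|e|² = 64 + 9 + 16 = 89,  |e| = √89 ≈ 9.433981
cos θ = -96 / (13.416408 · 9.433981) ≈ -0.75847
θ = arccos(-0.75847) ≈ 139.3°

139.3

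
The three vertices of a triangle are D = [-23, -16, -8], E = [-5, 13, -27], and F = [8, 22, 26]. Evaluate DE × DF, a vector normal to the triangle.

(1708, -1201, -215)

DE = (18, 29, -19)
DF = (31, 38, 34)
i: 29·34 - (-19)·38 = 986 - (-722) = 1708
j: (-19)·31 - 18·34 = -589 - 612 = -1201
k: 18·38 - 29·31 = 684 - 899 = -215
DE × DF = (1708, -1201, -215)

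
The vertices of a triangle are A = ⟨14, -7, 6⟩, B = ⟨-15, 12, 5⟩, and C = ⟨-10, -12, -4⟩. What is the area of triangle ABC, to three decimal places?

AB = (-29, 19, -1),  AC = (-24, -5, -10)
i: 19·(-10) - (-1)·(-5) = -190 - 5 = -195
j: (-1)·(-24) - (-29)·(-10) = 24 - 290 = -266
k: (-29)·(-5) - 19·(-24) = 145 - (-456) = 601
AB × AC = (-195, -266, 601)
|AB × AC| = √469982 ≈ 685.5523
area = ½ · 685.5523 ≈ 342.776

342.776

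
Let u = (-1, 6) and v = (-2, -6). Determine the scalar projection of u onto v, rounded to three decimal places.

-5.376

u · v = (-1)·(-2) + 6·(-6) = 2 - 36 = -34
|v| = √(4 + 36) = √40 ≈ 6.3246
comp_v u = -34 / √40 ≈ -5.376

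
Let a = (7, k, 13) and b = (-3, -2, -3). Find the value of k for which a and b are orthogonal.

-30

a · b = 7·(-3) + k·(-2) + 13·(-3) = -60 - 2k
Set equal to 0: -2k = 60, so k = -30.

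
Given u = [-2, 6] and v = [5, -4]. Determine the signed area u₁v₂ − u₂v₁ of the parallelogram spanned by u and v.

(-2)·(-4) - 6·5 = 8 - 30 = -22

-22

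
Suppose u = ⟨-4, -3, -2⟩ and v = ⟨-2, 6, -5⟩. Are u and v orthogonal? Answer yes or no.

yes

u · v = (-4)·(-2) + (-3)·6 + (-2)·(-5) = 8 - 18 + 10 = 0
Zero, so the vectors are orthogonal.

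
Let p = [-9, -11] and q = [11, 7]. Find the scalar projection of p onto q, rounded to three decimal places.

-13.499

p · q = (-9)·11 + (-11)·7 = -99 - 77 = -176
|q| = √(121 + 49) = √170 ≈ 13.0384
comp_q p = -176 / √170 ≈ -13.499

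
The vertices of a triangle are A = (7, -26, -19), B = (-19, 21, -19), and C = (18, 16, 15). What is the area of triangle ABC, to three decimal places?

AB = (-26, 47, 0),  AC = (11, 42, 34)
i: 47·34 - 0·42 = 1598 - 0 = 1598
j: 0·11 - (-26)·34 = 0 - (-884) = 884
k: (-26)·42 - 47·11 = -1092 - 517 = -1609
AB × AC = (1598, 884, -1609)
|AB × AC| = √5923941 ≈ 2433.9147
area = ½ · 2433.9147 ≈ 1216.957

1216.957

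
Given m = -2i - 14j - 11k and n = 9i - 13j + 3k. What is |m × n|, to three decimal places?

i: (-14)·3 - (-11)·(-13) = -42 - 143 = -185
j: (-11)·9 - (-2)·3 = -99 - (-6) = -93
k: (-2)·(-13) - (-14)·9 = 26 - (-126) = 152
m × n = (-185, -93, 152)
|m × n| = √((-185)² + (-93)² + 152²) = √65978 ≈ 256.8618

256.862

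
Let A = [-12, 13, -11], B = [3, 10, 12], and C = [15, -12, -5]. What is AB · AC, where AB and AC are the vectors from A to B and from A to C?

618

AB = B − A = (15, -3, 23)
AC = C − A = (27, -25, 6)
AB · AC = 15·27 + (-3)·(-25) + 23·6 = 405 + 75 + 138 = 618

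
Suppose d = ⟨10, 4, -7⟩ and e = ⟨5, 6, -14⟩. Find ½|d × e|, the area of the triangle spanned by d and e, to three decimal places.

56.615

i: 4·(-14) - (-7)·6 = -56 - (-42) = -14
j: (-7)·5 - 10·(-14) = -35 - (-140) = 105
k: 10·6 - 4·5 = 60 - 20 = 40
d × e = (-14, 105, 40)
|d × e| = √((-14)² + 105² + 40²) = √12821 ≈ 113.2299
area = ½ · 113.2299 ≈ 56.615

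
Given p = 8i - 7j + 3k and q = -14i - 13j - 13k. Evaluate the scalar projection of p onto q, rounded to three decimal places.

p · q = 8·(-14) + (-7)·(-13) + 3·(-13) = -112 + 91 - 39 = -60
|q| = √(196 + 169 + 169) = √534 ≈ 23.1084
comp_q p = -60 / √534 ≈ -2.596

-2.596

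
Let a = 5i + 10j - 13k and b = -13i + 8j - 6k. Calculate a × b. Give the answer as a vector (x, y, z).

i: 10·(-6) - (-13)·8 = -60 - (-104) = 44
j: (-13)·(-13) - 5·(-6) = 169 - (-30) = 199
k: 5·8 - 10·(-13) = 40 - (-130) = 170
a × b = (44, 199, 170)

(44, 199, 170)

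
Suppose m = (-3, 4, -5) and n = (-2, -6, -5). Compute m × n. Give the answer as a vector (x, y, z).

i: 4·(-5) - (-5)·(-6) = -20 - 30 = -50
j: (-5)·(-2) - (-3)·(-5) = 10 - 15 = -5
k: (-3)·(-6) - 4·(-2) = 18 - (-8) = 26
m × n = (-50, -5, 26)

(-50, -5, 26)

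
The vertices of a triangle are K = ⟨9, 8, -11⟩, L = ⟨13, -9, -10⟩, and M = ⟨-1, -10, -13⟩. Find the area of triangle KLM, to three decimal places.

123.766

KL = (4, -17, 1),  KM = (-10, -18, -2)
i: (-17)·(-2) - 1·(-18) = 34 - (-18) = 52
j: 1·(-10) - 4·(-2) = -10 - (-8) = -2
k: 4·(-18) - (-17)·(-10) = -72 - 170 = -242
KL × KM = (52, -2, -242)
|KL × KM| = √61272 ≈ 247.5318
area = ½ · 247.5318 ≈ 123.766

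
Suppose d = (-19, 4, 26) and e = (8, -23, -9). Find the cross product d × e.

i: 4·(-9) - 26·(-23) = -36 - (-598) = 562
j: 26·8 - (-19)·(-9) = 208 - 171 = 37
k: (-19)·(-23) - 4·8 = 437 - 32 = 405
d × e = (562, 37, 405)

(562, 37, 405)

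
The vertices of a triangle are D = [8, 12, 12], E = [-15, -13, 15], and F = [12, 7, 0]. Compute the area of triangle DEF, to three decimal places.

231.919

DE = (-23, -25, 3),  DF = (4, -5, -12)
i: (-25)·(-12) - 3·(-5) = 300 - (-15) = 315
j: 3·4 - (-23)·(-12) = 12 - 276 = -264
k: (-23)·(-5) - (-25)·4 = 115 - (-100) = 215
DE × DF = (315, -264, 215)
|DE × DF| = √215146 ≈ 463.8383
area = ½ · 463.8383 ≈ 231.919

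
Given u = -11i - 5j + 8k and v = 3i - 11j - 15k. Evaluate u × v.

(163, -141, 136)

i: (-5)·(-15) - 8·(-11) = 75 - (-88) = 163
j: 8·3 - (-11)·(-15) = 24 - 165 = -141
k: (-11)·(-11) - (-5)·3 = 121 - (-15) = 136
u × v = (163, -141, 136)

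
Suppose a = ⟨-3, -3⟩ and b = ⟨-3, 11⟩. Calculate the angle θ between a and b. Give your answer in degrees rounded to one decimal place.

119.7

a · b = (-3)·(-3) + (-3)·11 = 9 - 33 = -24
|a|² = 9 + 9 = 18,  |a| = √18 ≈ 4.242641
|b|² = 9 + 121 = 130,  |b| = √130 ≈ 11.401754
cos θ = -24 / (4.242641 · 11.401754) ≈ -0.49614
θ = arccos(-0.49614) ≈ 119.7°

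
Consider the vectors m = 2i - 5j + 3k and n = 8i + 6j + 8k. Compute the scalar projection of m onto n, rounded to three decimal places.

m · n = 2·8 + (-5)·6 + 3·8 = 16 - 30 + 24 = 10
|n| = √(64 + 36 + 64) = √164 ≈ 12.8062
comp_n m = 10 / √164 ≈ 0.781

0.781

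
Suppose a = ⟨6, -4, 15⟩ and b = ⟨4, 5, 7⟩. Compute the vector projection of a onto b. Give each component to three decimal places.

(4.844, 6.056, 8.478)

a · b = 6·4 + (-4)·5 + 15·7 = 24 - 20 + 105 = 109
|b|² = 16 + 25 + 49 = 90
proj_b a = (109/90) · (4, 5, 7) ≈ (4.844, 6.056, 8.478)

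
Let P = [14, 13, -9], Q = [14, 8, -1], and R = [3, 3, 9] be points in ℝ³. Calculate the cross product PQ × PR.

PQ = (0, -5, 8)
PR = (-11, -10, 18)
i: (-5)·18 - 8·(-10) = -90 - (-80) = -10
j: 8·(-11) - 0·18 = -88 - 0 = -88
k: 0·(-10) - (-5)·(-11) = 0 - 55 = -55
PQ × PR = (-10, -88, -55)

(-10, -88, -55)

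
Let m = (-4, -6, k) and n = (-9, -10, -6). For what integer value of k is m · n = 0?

m · n = (-4)·(-9) + (-6)·(-10) + k·(-6) = 96 - 6k
Set equal to 0: -6k = -96, so k = 16.

16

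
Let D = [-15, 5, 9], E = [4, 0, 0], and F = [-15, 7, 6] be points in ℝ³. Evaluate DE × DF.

(33, 57, 38)

DE = (19, -5, -9)
DF = (0, 2, -3)
i: (-5)·(-3) - (-9)·2 = 15 - (-18) = 33
j: (-9)·0 - 19·(-3) = 0 - (-57) = 57
k: 19·2 - (-5)·0 = 38 - 0 = 38
DE × DF = (33, 57, 38)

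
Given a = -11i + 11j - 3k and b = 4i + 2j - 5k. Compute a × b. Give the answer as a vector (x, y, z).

i: 11·(-5) - (-3)·2 = -55 - (-6) = -49
j: (-3)·4 - (-11)·(-5) = -12 - 55 = -67
k: (-11)·2 - 11·4 = -22 - 44 = -66
a × b = (-49, -67, -66)

(-49, -67, -66)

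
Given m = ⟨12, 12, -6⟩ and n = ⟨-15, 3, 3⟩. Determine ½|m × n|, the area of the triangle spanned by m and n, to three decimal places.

i: 12·3 - (-6)·3 = 36 - (-18) = 54
j: (-6)·(-15) - 12·3 = 90 - 36 = 54
k: 12·3 - 12·(-15) = 36 - (-180) = 216
m × n = (54, 54, 216)
|m × n| = √(54² + 54² + 216²) = √52488 ≈ 229.1026
area = ½ · 229.1026 ≈ 114.551

114.551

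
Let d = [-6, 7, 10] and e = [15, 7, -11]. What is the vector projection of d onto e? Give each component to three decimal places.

d · e = (-6)·15 + 7·7 + 10·(-11) = -90 + 49 - 110 = -151
|e|² = 225 + 49 + 121 = 395
proj_e d = (-151/395) · (15, 7, -11) ≈ (-5.734, -2.676, 4.205)

(-5.734, -2.676, 4.205)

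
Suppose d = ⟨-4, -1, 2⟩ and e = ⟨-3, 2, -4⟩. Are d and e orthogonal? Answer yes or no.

d · e = (-4)·(-3) + (-1)·2 + 2·(-4) = 12 - 2 - 8 = 2
Nonzero, so the vectors are not orthogonal.

no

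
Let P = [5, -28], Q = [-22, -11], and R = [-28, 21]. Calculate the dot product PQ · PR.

1724

PQ = Q − P = (-27, 17)
PR = R − P = (-33, 49)
PQ · PR = (-27)·(-33) + 17·49 = 891 + 833 = 1724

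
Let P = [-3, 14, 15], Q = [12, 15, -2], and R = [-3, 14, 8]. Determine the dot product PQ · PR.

119

PQ = Q − P = (15, 1, -17)
PR = R − P = (0, 0, -7)
PQ · PR = 15·0 + 1·0 + (-17)·(-7) = 0 + 0 + 119 = 119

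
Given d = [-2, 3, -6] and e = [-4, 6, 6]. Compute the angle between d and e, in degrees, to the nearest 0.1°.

98.8

d · e = (-2)·(-4) + 3·6 + (-6)·6 = 8 + 18 - 36 = -10
|d|² = 4 + 9 + 36 = 49,  |d| = √49 ≈ 7.000000
|e|² = 16 + 36 + 36 = 88,  |e| = √88 ≈ 9.380832
cos θ = -10 / (7.000000 · 9.380832) ≈ -0.15229
θ = arccos(-0.15229) ≈ 98.8°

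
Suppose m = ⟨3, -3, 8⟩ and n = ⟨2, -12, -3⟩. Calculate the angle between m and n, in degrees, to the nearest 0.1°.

m · n = 3·2 + (-3)·(-12) + 8·(-3) = 6 + 36 - 24 = 18
|m|² = 9 + 9 + 64 = 82,  |m| = √82 ≈ 9.055385
|n|² = 4 + 144 + 9 = 157,  |n| = √157 ≈ 12.529964
cos θ = 18 / (9.055385 · 12.529964) ≈ 0.15864
θ = arccos(0.15864) ≈ 80.9°

80.9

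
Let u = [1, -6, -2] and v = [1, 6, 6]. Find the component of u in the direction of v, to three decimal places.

-5.501

u · v = 1·1 + (-6)·6 + (-2)·6 = 1 - 36 - 12 = -47
|v| = √(1 + 36 + 36) = √73 ≈ 8.5440
comp_v u = -47 / √73 ≈ -5.501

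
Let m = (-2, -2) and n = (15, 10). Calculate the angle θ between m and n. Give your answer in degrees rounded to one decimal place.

168.7

m · n = (-2)·15 + (-2)·10 = -30 - 20 = -50
|m|² = 4 + 4 = 8,  |m| = √8 ≈ 2.828427
|n|² = 225 + 100 = 325,  |n| = √325 ≈ 18.027756
cos θ = -50 / (2.828427 · 18.027756) ≈ -0.98058
θ = arccos(-0.98058) ≈ 168.7°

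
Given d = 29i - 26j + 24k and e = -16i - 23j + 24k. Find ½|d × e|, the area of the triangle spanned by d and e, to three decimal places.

765.584

i: (-26)·24 - 24·(-23) = -624 - (-552) = -72
j: 24·(-16) - 29·24 = -384 - 696 = -1080
k: 29·(-23) - (-26)·(-16) = -667 - 416 = -1083
d × e = (-72, -1080, -1083)
|d × e| = √((-72)² + (-1080)² + (-1083)²) = √2344473 ≈ 1531.1672
area = ½ · 1531.1672 ≈ 765.584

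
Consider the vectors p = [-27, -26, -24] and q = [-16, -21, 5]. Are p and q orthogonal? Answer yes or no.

no

p · q = (-27)·(-16) + (-26)·(-21) + (-24)·5 = 432 + 546 - 120 = 858
Nonzero, so the vectors are not orthogonal.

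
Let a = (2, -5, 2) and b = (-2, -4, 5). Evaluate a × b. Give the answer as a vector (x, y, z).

i: (-5)·5 - 2·(-4) = -25 - (-8) = -17
j: 2·(-2) - 2·5 = -4 - 10 = -14
k: 2·(-4) - (-5)·(-2) = -8 - 10 = -18
a × b = (-17, -14, -18)

(-17, -14, -18)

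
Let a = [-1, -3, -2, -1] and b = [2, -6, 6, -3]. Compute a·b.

7

a · b = (-1)·2 + (-3)·(-6) + (-2)·6 + (-1)·(-3) = -2 + 18 - 12 + 3 = 7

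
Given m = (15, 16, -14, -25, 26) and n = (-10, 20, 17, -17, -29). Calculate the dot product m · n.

-397

m · n = 15·(-10) + 16·20 + (-14)·17 + (-25)·(-17) + 26·(-29) = -150 + 320 - 238 + 425 - 754 = -397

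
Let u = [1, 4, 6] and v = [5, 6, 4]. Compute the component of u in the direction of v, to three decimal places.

u · v = 1·5 + 4·6 + 6·4 = 5 + 24 + 24 = 53
|v| = √(25 + 36 + 16) = √77 ≈ 8.7750
comp_v u = 53 / √77 ≈ 6.040

6.040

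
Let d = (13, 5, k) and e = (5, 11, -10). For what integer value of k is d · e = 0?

12

d · e = 13·5 + 5·11 + k·(-10) = 120 - 10k
Set equal to 0: -10k = -120, so k = 12.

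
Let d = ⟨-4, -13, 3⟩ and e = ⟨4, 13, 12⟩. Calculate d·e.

-149

d · e = (-4)·4 + (-13)·13 + 3·12 = -16 - 169 + 36 = -149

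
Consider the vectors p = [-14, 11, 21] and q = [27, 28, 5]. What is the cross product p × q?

(-533, 637, -689)

i: 11·5 - 21·28 = 55 - 588 = -533
j: 21·27 - (-14)·5 = 567 - (-70) = 637
k: (-14)·28 - 11·27 = -392 - 297 = -689
p × q = (-533, 637, -689)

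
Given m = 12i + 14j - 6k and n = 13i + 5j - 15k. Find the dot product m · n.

m · n = 12·13 + 14·5 + (-6)·(-15) = 156 + 70 + 90 = 316

316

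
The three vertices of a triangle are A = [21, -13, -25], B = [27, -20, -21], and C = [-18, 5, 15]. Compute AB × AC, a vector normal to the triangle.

(-352, -396, -165)

AB = (6, -7, 4)
AC = (-39, 18, 40)
i: (-7)·40 - 4·18 = -280 - 72 = -352
j: 4·(-39) - 6·40 = -156 - 240 = -396
k: 6·18 - (-7)·(-39) = 108 - 273 = -165
AB × AC = (-352, -396, -165)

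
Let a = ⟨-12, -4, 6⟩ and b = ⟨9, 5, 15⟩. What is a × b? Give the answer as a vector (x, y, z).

i: (-4)·15 - 6·5 = -60 - 30 = -90
j: 6·9 - (-12)·15 = 54 - (-180) = 234
k: (-12)·5 - (-4)·9 = -60 - (-36) = -24
a × b = (-90, 234, -24)

(-90, 234, -24)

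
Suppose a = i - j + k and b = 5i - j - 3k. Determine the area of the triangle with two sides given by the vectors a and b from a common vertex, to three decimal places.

i: (-1)·(-3) - 1·(-1) = 3 - (-1) = 4
j: 1·5 - 1·(-3) = 5 - (-3) = 8
k: 1·(-1) - (-1)·5 = -1 - (-5) = 4
a × b = (4, 8, 4)
|a × b| = √(4² + 8² + 4²) = √96 ≈ 9.7980
area = ½ · 9.7980 ≈ 4.899

4.899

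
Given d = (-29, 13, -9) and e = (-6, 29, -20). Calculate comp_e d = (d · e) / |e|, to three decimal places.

20.456

d · e = (-29)·(-6) + 13·29 + (-9)·(-20) = 174 + 377 + 180 = 731
|e| = √(36 + 841 + 400) = √1277 ≈ 35.7351
comp_e d = 731 / √1277 ≈ 20.456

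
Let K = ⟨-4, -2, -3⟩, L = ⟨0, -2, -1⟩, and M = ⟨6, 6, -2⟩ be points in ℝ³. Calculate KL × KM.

(-16, 16, 32)

KL = (4, 0, 2)
KM = (10, 8, 1)
i: 0·1 - 2·8 = 0 - 16 = -16
j: 2·10 - 4·1 = 20 - 4 = 16
k: 4·8 - 0·10 = 32 - 0 = 32
KL × KM = (-16, 16, 32)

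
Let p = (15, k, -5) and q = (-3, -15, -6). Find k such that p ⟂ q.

p · q = 15·(-3) + k·(-15) + (-5)·(-6) = -15 - 15k
Set equal to 0: -15k = 15, so k = -1.

-1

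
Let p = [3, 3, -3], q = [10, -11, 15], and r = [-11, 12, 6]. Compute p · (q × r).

q × r:
i: (-11)·6 - 15·12 = -66 - 180 = -246
j: 15·(-11) - 10·6 = -165 - 60 = -225
k: 10·12 - (-11)·(-11) = 120 - 121 = -1
q × r = (-246, -225, -1)
p · (q × r) = 3·(-246) + 3·(-225) + (-3)·(-1) = -738 - 675 + 3 = -1410

-1410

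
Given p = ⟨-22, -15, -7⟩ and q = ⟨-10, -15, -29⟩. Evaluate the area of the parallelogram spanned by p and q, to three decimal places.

681.120

i: (-15)·(-29) - (-7)·(-15) = 435 - 105 = 330
j: (-7)·(-10) - (-22)·(-29) = 70 - 638 = -568
k: (-22)·(-15) - (-15)·(-10) = 330 - 150 = 180
p × q = (330, -568, 180)
|p × q| = √(330² + (-568)² + 180²) = √463924 ≈ 681.1197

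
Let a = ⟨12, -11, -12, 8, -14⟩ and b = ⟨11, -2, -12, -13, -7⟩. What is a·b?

292

a · b = 12·11 + (-11)·(-2) + (-12)·(-12) + 8·(-13) + (-14)·(-7) = 132 + 22 + 144 - 104 + 98 = 292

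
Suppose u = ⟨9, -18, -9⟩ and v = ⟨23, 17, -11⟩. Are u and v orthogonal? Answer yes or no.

yes

u · v = 9·23 + (-18)·17 + (-9)·(-11) = 207 - 306 + 99 = 0
Zero, so the vectors are orthogonal.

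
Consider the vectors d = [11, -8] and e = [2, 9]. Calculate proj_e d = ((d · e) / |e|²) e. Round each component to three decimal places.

(-1.176, -5.294)

d · e = 11·2 + (-8)·9 = 22 - 72 = -50
|e|² = 4 + 81 = 85
proj_e d = (-50/85) · (2, 9) ≈ (-1.176, -5.294)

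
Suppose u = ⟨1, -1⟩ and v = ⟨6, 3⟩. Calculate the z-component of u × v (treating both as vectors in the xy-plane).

9

1·3 - (-1)·6 = 3 - (-6) = 9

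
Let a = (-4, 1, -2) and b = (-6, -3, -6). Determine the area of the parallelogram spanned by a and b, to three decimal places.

24.739

i: 1·(-6) - (-2)·(-3) = -6 - 6 = -12
j: (-2)·(-6) - (-4)·(-6) = 12 - 24 = -12
k: (-4)·(-3) - 1·(-6) = 12 - (-6) = 18
a × b = (-12, -12, 18)
|a × b| = √((-12)² + (-12)² + 18²) = √612 ≈ 24.7386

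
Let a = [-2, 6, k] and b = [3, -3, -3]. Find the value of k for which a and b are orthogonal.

-8

a · b = (-2)·3 + 6·(-3) + k·(-3) = -24 - 3k
Set equal to 0: -3k = 24, so k = -8.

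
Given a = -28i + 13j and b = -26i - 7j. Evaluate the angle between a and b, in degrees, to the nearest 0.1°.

a · b = (-28)·(-26) + 13·(-7) = 728 - 91 = 637
|a|² = 784 + 169 = 953,  |a| = √953 ≈ 30.870698
|b|² = 676 + 49 = 725,  |b| = √725 ≈ 26.925824
cos θ = 637 / (30.870698 · 26.925824) ≈ 0.76634
θ = arccos(0.76634) ≈ 40.0°

40.0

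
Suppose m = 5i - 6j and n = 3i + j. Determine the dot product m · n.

m · n = 5·3 + (-6)·1 = 15 - 6 = 9

9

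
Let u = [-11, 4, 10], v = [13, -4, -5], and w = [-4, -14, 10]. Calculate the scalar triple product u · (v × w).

-1210

v × w:
i: (-4)·10 - (-5)·(-14) = -40 - 70 = -110
j: (-5)·(-4) - 13·10 = 20 - 130 = -110
k: 13·(-14) - (-4)·(-4) = -182 - 16 = -198
v × w = (-110, -110, -198)
u · (v × w) = (-11)·(-110) + 4·(-110) + 10·(-198) = 1210 - 440 - 1980 = -1210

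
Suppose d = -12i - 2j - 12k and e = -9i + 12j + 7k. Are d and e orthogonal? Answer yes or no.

d · e = (-12)·(-9) + (-2)·12 + (-12)·7 = 108 - 24 - 84 = 0
Zero, so the vectors are orthogonal.

yes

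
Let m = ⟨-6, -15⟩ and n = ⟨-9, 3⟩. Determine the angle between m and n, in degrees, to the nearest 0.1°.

86.6

m · n = (-6)·(-9) + (-15)·3 = 54 - 45 = 9
|m|² = 36 + 225 = 261,  |m| = √261 ≈ 16.155494
|n|² = 81 + 9 = 90,  |n| = √90 ≈ 9.486833
cos θ = 9 / (16.155494 · 9.486833) ≈ 0.05872
θ = arccos(0.05872) ≈ 86.6°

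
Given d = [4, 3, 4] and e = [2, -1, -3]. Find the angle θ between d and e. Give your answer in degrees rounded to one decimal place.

107.0

d · e = 4·2 + 3·(-1) + 4·(-3) = 8 - 3 - 12 = -7
|d|² = 16 + 9 + 16 = 41,  |d| = √41 ≈ 6.403124
|e|² = 4 + 1 + 9 = 14,  |e| = √14 ≈ 3.741657
cos θ = -7 / (6.403124 · 3.741657) ≈ -0.29217
θ = arccos(-0.29217) ≈ 107.0°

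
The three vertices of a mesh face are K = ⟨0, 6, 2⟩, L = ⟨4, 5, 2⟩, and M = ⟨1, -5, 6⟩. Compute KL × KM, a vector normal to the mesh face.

KL = (4, -1, 0)
KM = (1, -11, 4)
i: (-1)·4 - 0·(-11) = -4 - 0 = -4
j: 0·1 - 4·4 = 0 - 16 = -16
k: 4·(-11) - (-1)·1 = -44 - (-1) = -43
KL × KM = (-4, -16, -43)

(-4, -16, -43)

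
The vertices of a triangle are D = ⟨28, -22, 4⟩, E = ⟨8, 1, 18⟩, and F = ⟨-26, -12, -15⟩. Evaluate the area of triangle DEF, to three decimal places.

DE = (-20, 23, 14),  DF = (-54, 10, -19)
i: 23·(-19) - 14·10 = -437 - 140 = -577
j: 14·(-54) - (-20)·(-19) = -756 - 380 = -1136
k: (-20)·10 - 23·(-54) = -200 - (-1242) = 1042
DE × DF = (-577, -1136, 1042)
|DE × DF| = √2709189 ≈ 1645.9614
area = ½ · 1645.9614 ≈ 822.981

822.981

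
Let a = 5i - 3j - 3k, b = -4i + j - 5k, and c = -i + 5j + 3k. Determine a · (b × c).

b × c:
i: 1·3 - (-5)·5 = 3 - (-25) = 28
j: (-5)·(-1) - (-4)·3 = 5 - (-12) = 17
k: (-4)·5 - 1·(-1) = -20 - (-1) = -19
b × c = (28, 17, -19)
a · (b × c) = 5·28 + (-3)·17 + (-3)·(-19) = 140 - 51 + 57 = 146

146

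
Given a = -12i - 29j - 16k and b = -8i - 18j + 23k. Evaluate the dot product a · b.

a · b = (-12)·(-8) + (-29)·(-18) + (-16)·23 = 96 + 522 - 368 = 250

250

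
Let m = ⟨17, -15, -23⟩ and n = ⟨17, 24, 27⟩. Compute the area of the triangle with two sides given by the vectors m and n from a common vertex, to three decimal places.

i: (-15)·27 - (-23)·24 = -405 - (-552) = 147
j: (-23)·17 - 17·27 = -391 - 459 = -850
k: 17·24 - (-15)·17 = 408 - (-255) = 663
m × n = (147, -850, 663)
|m × n| = √(147² + (-850)² + 663²) = √1183678 ≈ 1087.9697
area = ½ · 1087.9697 ≈ 543.985

543.985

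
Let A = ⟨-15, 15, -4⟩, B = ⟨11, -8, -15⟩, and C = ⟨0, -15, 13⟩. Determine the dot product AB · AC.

893

AB = B − A = (26, -23, -11)
AC = C − A = (15, -30, 17)
AB · AC = 26·15 + (-23)·(-30) + (-11)·17 = 390 + 690 - 187 = 893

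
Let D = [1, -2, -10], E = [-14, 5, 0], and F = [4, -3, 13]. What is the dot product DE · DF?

178

DE = E − D = (-15, 7, 10)
DF = F − D = (3, -1, 23)
DE · DF = (-15)·3 + 7·(-1) + 10·23 = -45 - 7 + 230 = 178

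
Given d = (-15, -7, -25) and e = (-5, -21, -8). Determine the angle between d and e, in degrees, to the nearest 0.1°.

d · e = (-15)·(-5) + (-7)·(-21) + (-25)·(-8) = 75 + 147 + 200 = 422
|d|² = 225 + 49 + 625 = 899,  |d| = √899 ≈ 29.983329
|e|² = 25 + 441 + 64 = 530,  |e| = √530 ≈ 23.021729
cos θ = 422 / (29.983329 · 23.021729) ≈ 0.61136
θ = arccos(0.61136) ≈ 52.3°

52.3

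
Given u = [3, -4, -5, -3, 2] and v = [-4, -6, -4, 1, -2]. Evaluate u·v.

25

u · v = 3·(-4) + (-4)·(-6) + (-5)·(-4) + (-3)·1 + 2·(-2) = -12 + 24 + 20 - 3 - 4 = 25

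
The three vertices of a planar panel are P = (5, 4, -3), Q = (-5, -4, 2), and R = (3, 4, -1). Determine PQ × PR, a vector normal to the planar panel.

PQ = (-10, -8, 5)
PR = (-2, 0, 2)
i: (-8)·2 - 5·0 = -16 - 0 = -16
j: 5·(-2) - (-10)·2 = -10 - (-20) = 10
k: (-10)·0 - (-8)·(-2) = 0 - 16 = -16
PQ × PR = (-16, 10, -16)

(-16, 10, -16)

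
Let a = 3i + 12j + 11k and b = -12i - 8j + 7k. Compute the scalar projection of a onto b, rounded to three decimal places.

-3.431

a · b = 3·(-12) + 12·(-8) + 11·7 = -36 - 96 + 77 = -55
|b| = √(144 + 64 + 49) = √257 ≈ 16.0312
comp_b a = -55 / √257 ≈ -3.431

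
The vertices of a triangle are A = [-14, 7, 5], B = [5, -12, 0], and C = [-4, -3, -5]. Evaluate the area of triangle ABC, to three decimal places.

AB = (19, -19, -5),  AC = (10, -10, -10)
i: (-19)·(-10) - (-5)·(-10) = 190 - 50 = 140
j: (-5)·10 - 19·(-10) = -50 - (-190) = 140
k: 19·(-10) - (-19)·10 = -190 - (-190) = 0
AB × AC = (140, 140, 0)
|AB × AC| = √39200 ≈ 197.9899
area = ½ · 197.9899 ≈ 98.995

98.995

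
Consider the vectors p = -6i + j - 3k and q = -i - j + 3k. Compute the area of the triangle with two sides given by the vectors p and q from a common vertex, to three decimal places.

i: 1·3 - (-3)·(-1) = 3 - 3 = 0
j: (-3)·(-1) - (-6)·3 = 3 - (-18) = 21
k: (-6)·(-1) - 1·(-1) = 6 - (-1) = 7
p × q = (0, 21, 7)
|p × q| = √(0² + 21² + 7²) = √490 ≈ 22.1359
area = ½ · 22.1359 ≈ 11.068

11.068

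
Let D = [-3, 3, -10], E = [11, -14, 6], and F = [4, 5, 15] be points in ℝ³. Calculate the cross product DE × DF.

DE = (14, -17, 16)
DF = (7, 2, 25)
i: (-17)·25 - 16·2 = -425 - 32 = -457
j: 16·7 - 14·25 = 112 - 350 = -238
k: 14·2 - (-17)·7 = 28 - (-119) = 147
DE × DF = (-457, -238, 147)

(-457, -238, 147)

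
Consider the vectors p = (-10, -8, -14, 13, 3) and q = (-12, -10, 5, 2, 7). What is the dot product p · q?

p · q = (-10)·(-12) + (-8)·(-10) + (-14)·5 + 13·2 + 3·7 = 120 + 80 - 70 + 26 + 21 = 177

177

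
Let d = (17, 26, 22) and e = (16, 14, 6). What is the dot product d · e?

d · e = 17·16 + 26·14 + 22·6 = 272 + 364 + 132 = 768

768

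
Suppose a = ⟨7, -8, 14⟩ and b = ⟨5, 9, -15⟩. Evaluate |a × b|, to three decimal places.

203.150

i: (-8)·(-15) - 14·9 = 120 - 126 = -6
j: 14·5 - 7·(-15) = 70 - (-105) = 175
k: 7·9 - (-8)·5 = 63 - (-40) = 103
a × b = (-6, 175, 103)
|a × b| = √((-6)² + 175² + 103²) = √41270 ≈ 203.1502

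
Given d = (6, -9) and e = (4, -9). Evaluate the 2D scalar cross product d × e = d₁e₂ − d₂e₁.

-18

6·(-9) - (-9)·4 = -54 - (-36) = -18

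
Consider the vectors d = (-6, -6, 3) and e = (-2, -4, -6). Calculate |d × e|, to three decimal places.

64.900

i: (-6)·(-6) - 3·(-4) = 36 - (-12) = 48
j: 3·(-2) - (-6)·(-6) = -6 - 36 = -42
k: (-6)·(-4) - (-6)·(-2) = 24 - 12 = 12
d × e = (48, -42, 12)
|d × e| = √(48² + (-42)² + 12²) = √4212 ≈ 64.8999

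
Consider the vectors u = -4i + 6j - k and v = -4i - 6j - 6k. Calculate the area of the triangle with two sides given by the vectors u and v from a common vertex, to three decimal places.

33.422

i: 6·(-6) - (-1)·(-6) = -36 - 6 = -42
j: (-1)·(-4) - (-4)·(-6) = 4 - 24 = -20
k: (-4)·(-6) - 6·(-4) = 24 - (-24) = 48
u × v = (-42, -20, 48)
|u × v| = √((-42)² + (-20)² + 48²) = √4468 ≈ 66.8431
area = ½ · 66.8431 ≈ 33.422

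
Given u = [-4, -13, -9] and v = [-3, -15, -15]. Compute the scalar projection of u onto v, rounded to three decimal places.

u · v = (-4)·(-3) + (-13)·(-15) + (-9)·(-15) = 12 + 195 + 135 = 342
|v| = √(9 + 225 + 225) = √459 ≈ 21.4243
comp_v u = 342 / √459 ≈ 15.963

15.963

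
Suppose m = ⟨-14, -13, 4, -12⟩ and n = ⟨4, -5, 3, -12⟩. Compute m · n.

165

m · n = (-14)·4 + (-13)·(-5) + 4·3 + (-12)·(-12) = -56 + 65 + 12 + 144 = 165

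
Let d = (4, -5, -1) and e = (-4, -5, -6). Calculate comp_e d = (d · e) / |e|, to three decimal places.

1.709

d · e = 4·(-4) + (-5)·(-5) + (-1)·(-6) = -16 + 25 + 6 = 15
|e| = √(16 + 25 + 36) = √77 ≈ 8.7750
comp_e d = 15 / √77 ≈ 1.709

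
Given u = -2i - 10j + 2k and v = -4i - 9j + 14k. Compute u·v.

u · v = (-2)·(-4) + (-10)·(-9) + 2·14 = 8 + 90 + 28 = 126

126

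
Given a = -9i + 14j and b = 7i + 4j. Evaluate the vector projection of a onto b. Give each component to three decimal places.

(-0.754, -0.431)

a · b = (-9)·7 + 14·4 = -63 + 56 = -7
|b|² = 49 + 16 = 65
proj_b a = (-7/65) · (7, 4) ≈ (-0.754, -0.431)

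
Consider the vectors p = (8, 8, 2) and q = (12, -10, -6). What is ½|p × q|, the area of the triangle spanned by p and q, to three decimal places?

i: 8·(-6) - 2·(-10) = -48 - (-20) = -28
j: 2·12 - 8·(-6) = 24 - (-48) = 72
k: 8·(-10) - 8·12 = -80 - 96 = -176
p × q = (-28, 72, -176)
|p × q| = √((-28)² + 72² + (-176)²) = √36944 ≈ 192.2082
area = ½ · 192.2082 ≈ 96.104

96.104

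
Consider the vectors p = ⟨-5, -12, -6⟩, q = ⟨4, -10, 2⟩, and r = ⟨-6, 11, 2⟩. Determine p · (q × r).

q × r:
i: (-10)·2 - 2·11 = -20 - 22 = -42
j: 2·(-6) - 4·2 = -12 - 8 = -20
k: 4·11 - (-10)·(-6) = 44 - 60 = -16
q × r = (-42, -20, -16)
p · (q × r) = (-5)·(-42) + (-12)·(-20) + (-6)·(-16) = 210 + 240 + 96 = 546

546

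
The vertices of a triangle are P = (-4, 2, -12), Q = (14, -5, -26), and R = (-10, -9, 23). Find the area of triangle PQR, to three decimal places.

358.789

PQ = (18, -7, -14),  PR = (-6, -11, 35)
i: (-7)·35 - (-14)·(-11) = -245 - 154 = -399
j: (-14)·(-6) - 18·35 = 84 - 630 = -546
k: 18·(-11) - (-7)·(-6) = -198 - 42 = -240
PQ × PR = (-399, -546, -240)
|PQ × PR| = √514917 ≈ 717.5772
area = ½ · 717.5772 ≈ 358.789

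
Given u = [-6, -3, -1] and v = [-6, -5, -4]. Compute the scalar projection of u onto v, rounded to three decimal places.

6.268

u · v = (-6)·(-6) + (-3)·(-5) + (-1)·(-4) = 36 + 15 + 4 = 55
|v| = √(36 + 25 + 16) = √77 ≈ 8.7750
comp_v u = 55 / √77 ≈ 6.268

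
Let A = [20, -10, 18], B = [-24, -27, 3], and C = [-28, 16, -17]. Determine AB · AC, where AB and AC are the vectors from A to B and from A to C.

2195

AB = B − A = (-44, -17, -15)
AC = C − A = (-48, 26, -35)
AB · AC = (-44)·(-48) + (-17)·26 + (-15)·(-35) = 2112 - 442 + 525 = 2195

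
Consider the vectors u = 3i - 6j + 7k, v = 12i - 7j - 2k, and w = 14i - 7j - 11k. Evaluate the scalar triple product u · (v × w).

v × w:
i: (-7)·(-11) - (-2)·(-7) = 77 - 14 = 63
j: (-2)·14 - 12·(-11) = -28 - (-132) = 104
k: 12·(-7) - (-7)·14 = -84 - (-98) = 14
v × w = (63, 104, 14)
u · (v × w) = 3·63 + (-6)·104 + 7·14 = 189 - 624 + 98 = -337

-337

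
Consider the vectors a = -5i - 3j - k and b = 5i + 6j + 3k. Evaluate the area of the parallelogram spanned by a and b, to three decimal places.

18.276

i: (-3)·3 - (-1)·6 = -9 - (-6) = -3
j: (-1)·5 - (-5)·3 = -5 - (-15) = 10
k: (-5)·6 - (-3)·5 = -30 - (-15) = -15
a × b = (-3, 10, -15)
|a × b| = √((-3)² + 10² + (-15)²) = √334 ≈ 18.2757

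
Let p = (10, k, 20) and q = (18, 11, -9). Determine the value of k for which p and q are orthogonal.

0

p · q = 10·18 + k·11 + 20·(-9) = 0 + 11k
Set equal to 0: 11k = 0, so k = 0.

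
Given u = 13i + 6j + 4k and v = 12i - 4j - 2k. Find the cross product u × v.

i: 6·(-2) - 4·(-4) = -12 - (-16) = 4
j: 4·12 - 13·(-2) = 48 - (-26) = 74
k: 13·(-4) - 6·12 = -52 - 72 = -124
u × v = (4, 74, -124)

(4, 74, -124)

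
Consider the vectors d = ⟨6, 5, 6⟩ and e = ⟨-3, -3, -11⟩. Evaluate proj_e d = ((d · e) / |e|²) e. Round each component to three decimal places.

d · e = 6·(-3) + 5·(-3) + 6·(-11) = -18 - 15 - 66 = -99
|e|² = 9 + 9 + 121 = 139
proj_e d = (-99/139) · (-3, -3, -11) ≈ (2.137, 2.137, 7.835)

(2.137, 2.137, 7.835)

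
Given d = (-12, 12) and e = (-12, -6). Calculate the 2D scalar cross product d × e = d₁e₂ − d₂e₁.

216

(-12)·(-6) - 12·(-12) = 72 - (-144) = 216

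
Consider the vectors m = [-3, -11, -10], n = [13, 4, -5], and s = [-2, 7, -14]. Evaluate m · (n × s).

-3039

n × s:
i: 4·(-14) - (-5)·7 = -56 - (-35) = -21
j: (-5)·(-2) - 13·(-14) = 10 - (-182) = 192
k: 13·7 - 4·(-2) = 91 - (-8) = 99
n × s = (-21, 192, 99)
m · (n × s) = (-3)·(-21) + (-11)·192 + (-10)·99 = 63 - 2112 - 990 = -3039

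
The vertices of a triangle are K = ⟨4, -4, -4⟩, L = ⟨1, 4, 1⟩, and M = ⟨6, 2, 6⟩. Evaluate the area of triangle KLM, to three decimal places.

36.249

KL = (-3, 8, 5),  KM = (2, 6, 10)
i: 8·10 - 5·6 = 80 - 30 = 50
j: 5·2 - (-3)·10 = 10 - (-30) = 40
k: (-3)·6 - 8·2 = -18 - 16 = -34
KL × KM = (50, 40, -34)
|KL × KM| = √5256 ≈ 72.4983
area = ½ · 72.4983 ≈ 36.249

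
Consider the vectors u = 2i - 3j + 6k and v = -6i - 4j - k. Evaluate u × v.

(27, -34, -26)

i: (-3)·(-1) - 6·(-4) = 3 - (-24) = 27
j: 6·(-6) - 2·(-1) = -36 - (-2) = -34
k: 2·(-4) - (-3)·(-6) = -8 - 18 = -26
u × v = (27, -34, -26)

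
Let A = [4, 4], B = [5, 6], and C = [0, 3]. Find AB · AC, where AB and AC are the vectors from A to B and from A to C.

AB = B − A = (1, 2)
AC = C − A = (-4, -1)
AB · AC = 1·(-4) + 2·(-1) = -4 - 2 = -6

-6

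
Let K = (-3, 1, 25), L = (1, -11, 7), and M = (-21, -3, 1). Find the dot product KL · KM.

408

KL = L − K = (4, -12, -18)
KM = M − K = (-18, -4, -24)
KL · KM = 4·(-18) + (-12)·(-4) + (-18)·(-24) = -72 + 48 + 432 = 408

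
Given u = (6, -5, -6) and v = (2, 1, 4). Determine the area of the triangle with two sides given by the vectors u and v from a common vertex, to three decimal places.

20.905

i: (-5)·4 - (-6)·1 = -20 - (-6) = -14
j: (-6)·2 - 6·4 = -12 - 24 = -36
k: 6·1 - (-5)·2 = 6 - (-10) = 16
u × v = (-14, -36, 16)
|u × v| = √((-14)² + (-36)² + 16²) = √1748 ≈ 41.8091
area = ½ · 41.8091 ≈ 20.905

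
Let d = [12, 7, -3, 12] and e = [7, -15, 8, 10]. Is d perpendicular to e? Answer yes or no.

d · e = 12·7 + 7·(-15) + (-3)·8 + 12·10 = 84 - 105 - 24 + 120 = 75
Nonzero, so the vectors are not orthogonal.

no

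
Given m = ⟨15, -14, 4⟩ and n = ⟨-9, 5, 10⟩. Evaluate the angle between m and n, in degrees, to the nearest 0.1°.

m · n = 15·(-9) + (-14)·5 + 4·10 = -135 - 70 + 40 = -165
|m|² = 225 + 196 + 16 = 437,  |m| = √437 ≈ 20.904545
|n|² = 81 + 25 + 100 = 206,  |n| = √206 ≈ 14.352700
cos θ = -165 / (20.904545 · 14.352700) ≈ -0.54993
θ = arccos(-0.54993) ≈ 123.4°

123.4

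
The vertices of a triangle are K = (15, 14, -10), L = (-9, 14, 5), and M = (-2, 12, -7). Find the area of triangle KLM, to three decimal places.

KL = (-24, 0, 15),  KM = (-17, -2, 3)
i: 0·3 - 15·(-2) = 0 - (-30) = 30
j: 15·(-17) - (-24)·3 = -255 - (-72) = -183
k: (-24)·(-2) - 0·(-17) = 48 - 0 = 48
KL × KM = (30, -183, 48)
|KL × KM| = √36693 ≈ 191.5542
area = ½ · 191.5542 ≈ 95.777

95.777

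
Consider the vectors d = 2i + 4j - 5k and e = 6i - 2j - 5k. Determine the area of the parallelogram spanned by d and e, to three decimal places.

45.651

i: 4·(-5) - (-5)·(-2) = -20 - 10 = -30
j: (-5)·6 - 2·(-5) = -30 - (-10) = -20
k: 2·(-2) - 4·6 = -4 - 24 = -28
d × e = (-30, -20, -28)
|d × e| = √((-30)² + (-20)² + (-28)²) = √2084 ≈ 45.6508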